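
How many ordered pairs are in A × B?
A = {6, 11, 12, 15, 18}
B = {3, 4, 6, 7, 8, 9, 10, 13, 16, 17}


Set A = {6, 11, 12, 15, 18} has 5 elements.
Set B = {3, 4, 6, 7, 8, 9, 10, 13, 16, 17} has 10 elements.
|A × B| = |A| × |B| = 5 × 10 = 50

50


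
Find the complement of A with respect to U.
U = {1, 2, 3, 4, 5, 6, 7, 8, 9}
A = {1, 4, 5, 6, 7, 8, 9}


Universal set U = {1, 2, 3, 4, 5, 6, 7, 8, 9}
Set A = {1, 4, 5, 6, 7, 8, 9}
A' = U \ A = elements in U but not in A
Checking each element of U:
1 (in A, exclude), 2 (not in A, include), 3 (not in A, include), 4 (in A, exclude), 5 (in A, exclude), 6 (in A, exclude), 7 (in A, exclude), 8 (in A, exclude), 9 (in A, exclude)
A' = {2, 3}

{2, 3}


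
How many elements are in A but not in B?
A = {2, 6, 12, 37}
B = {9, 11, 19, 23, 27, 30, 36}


Set A = {2, 6, 12, 37}
Set B = {9, 11, 19, 23, 27, 30, 36}
A \ B = {2, 6, 12, 37}
|A \ B| = 4

4


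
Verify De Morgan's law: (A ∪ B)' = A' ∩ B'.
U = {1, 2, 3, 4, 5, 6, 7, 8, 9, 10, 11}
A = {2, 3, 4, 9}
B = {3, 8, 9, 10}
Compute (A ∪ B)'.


U = {1, 2, 3, 4, 5, 6, 7, 8, 9, 10, 11}
A = {2, 3, 4, 9}, B = {3, 8, 9, 10}
A ∪ B = {2, 3, 4, 8, 9, 10}
(A ∪ B)' = U \ (A ∪ B) = {1, 5, 6, 7, 11}
Verification via A' ∩ B': A' = {1, 5, 6, 7, 8, 10, 11}, B' = {1, 2, 4, 5, 6, 7, 11}
A' ∩ B' = {1, 5, 6, 7, 11} ✓

{1, 5, 6, 7, 11}


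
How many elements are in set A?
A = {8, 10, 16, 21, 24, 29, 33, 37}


Set A = {8, 10, 16, 21, 24, 29, 33, 37}
Listing elements: 8, 10, 16, 21, 24, 29, 33, 37
Counting: 8 elements
|A| = 8

8


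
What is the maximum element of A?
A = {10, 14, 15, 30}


Set A = {10, 14, 15, 30}
Elements in ascending order: 10, 14, 15, 30
The largest element is 30.

30


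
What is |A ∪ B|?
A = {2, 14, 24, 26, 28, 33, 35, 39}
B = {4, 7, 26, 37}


Set A = {2, 14, 24, 26, 28, 33, 35, 39}, |A| = 8
Set B = {4, 7, 26, 37}, |B| = 4
A ∩ B = {26}, |A ∩ B| = 1
|A ∪ B| = |A| + |B| - |A ∩ B| = 8 + 4 - 1 = 11

11


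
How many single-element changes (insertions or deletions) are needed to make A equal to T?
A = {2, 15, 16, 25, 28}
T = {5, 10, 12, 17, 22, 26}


Set A = {2, 15, 16, 25, 28}
Set T = {5, 10, 12, 17, 22, 26}
Elements to remove from A (in A, not in T): {2, 15, 16, 25, 28} → 5 removals
Elements to add to A (in T, not in A): {5, 10, 12, 17, 22, 26} → 6 additions
Total edits = 5 + 6 = 11

11


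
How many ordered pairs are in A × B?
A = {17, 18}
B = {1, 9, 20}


Set A = {17, 18} has 2 elements.
Set B = {1, 9, 20} has 3 elements.
|A × B| = |A| × |B| = 2 × 3 = 6

6


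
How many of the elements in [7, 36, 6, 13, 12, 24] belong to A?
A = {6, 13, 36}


Set A = {6, 13, 36}
Candidates: [7, 36, 6, 13, 12, 24]
Check each candidate:
7 ∉ A, 36 ∈ A, 6 ∈ A, 13 ∈ A, 12 ∉ A, 24 ∉ A
Count of candidates in A: 3

3


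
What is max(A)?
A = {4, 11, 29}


Set A = {4, 11, 29}
Elements in ascending order: 4, 11, 29
The largest element is 29.

29


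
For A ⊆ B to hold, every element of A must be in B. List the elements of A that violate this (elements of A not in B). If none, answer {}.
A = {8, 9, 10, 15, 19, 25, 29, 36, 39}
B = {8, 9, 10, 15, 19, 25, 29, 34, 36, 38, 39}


Set A = {8, 9, 10, 15, 19, 25, 29, 36, 39}
Set B = {8, 9, 10, 15, 19, 25, 29, 34, 36, 38, 39}
Check each element of A against B:
8 ∈ B, 9 ∈ B, 10 ∈ B, 15 ∈ B, 19 ∈ B, 25 ∈ B, 29 ∈ B, 36 ∈ B, 39 ∈ B
Elements of A not in B: {}

{}


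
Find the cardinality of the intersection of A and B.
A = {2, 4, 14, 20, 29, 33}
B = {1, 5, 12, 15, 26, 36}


Set A = {2, 4, 14, 20, 29, 33}
Set B = {1, 5, 12, 15, 26, 36}
A ∩ B = {}
|A ∩ B| = 0

0


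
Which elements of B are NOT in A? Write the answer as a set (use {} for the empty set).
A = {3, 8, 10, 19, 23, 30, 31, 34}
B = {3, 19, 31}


Set A = {3, 8, 10, 19, 23, 30, 31, 34}
Set B = {3, 19, 31}
Check each element of B against A:
3 ∈ A, 19 ∈ A, 31 ∈ A
Elements of B not in A: {}

{}


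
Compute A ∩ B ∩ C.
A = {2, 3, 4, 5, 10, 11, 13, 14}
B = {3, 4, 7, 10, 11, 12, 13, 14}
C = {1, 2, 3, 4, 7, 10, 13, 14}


Set A = {2, 3, 4, 5, 10, 11, 13, 14}
Set B = {3, 4, 7, 10, 11, 12, 13, 14}
Set C = {1, 2, 3, 4, 7, 10, 13, 14}
First, A ∩ B = {3, 4, 10, 11, 13, 14}
Then, (A ∩ B) ∩ C = {3, 4, 10, 13, 14}

{3, 4, 10, 13, 14}


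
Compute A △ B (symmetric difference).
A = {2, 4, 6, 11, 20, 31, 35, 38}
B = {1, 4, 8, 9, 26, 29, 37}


Set A = {2, 4, 6, 11, 20, 31, 35, 38}
Set B = {1, 4, 8, 9, 26, 29, 37}
A △ B = (A \ B) ∪ (B \ A)
Elements in A but not B: {2, 6, 11, 20, 31, 35, 38}
Elements in B but not A: {1, 8, 9, 26, 29, 37}
A △ B = {1, 2, 6, 8, 9, 11, 20, 26, 29, 31, 35, 37, 38}

{1, 2, 6, 8, 9, 11, 20, 26, 29, 31, 35, 37, 38}


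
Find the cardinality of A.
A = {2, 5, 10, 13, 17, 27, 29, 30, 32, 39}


Set A = {2, 5, 10, 13, 17, 27, 29, 30, 32, 39}
Listing elements: 2, 5, 10, 13, 17, 27, 29, 30, 32, 39
Counting: 10 elements
|A| = 10

10


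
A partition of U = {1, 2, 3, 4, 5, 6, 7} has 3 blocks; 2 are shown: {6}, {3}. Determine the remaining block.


U = {1, 2, 3, 4, 5, 6, 7}
Shown blocks: {6}, {3}
A partition's blocks are pairwise disjoint and cover U, so the missing block = U \ (union of shown blocks).
Union of shown blocks: {3, 6}
Missing block = U \ (union) = {1, 2, 4, 5, 7}

{1, 2, 4, 5, 7}


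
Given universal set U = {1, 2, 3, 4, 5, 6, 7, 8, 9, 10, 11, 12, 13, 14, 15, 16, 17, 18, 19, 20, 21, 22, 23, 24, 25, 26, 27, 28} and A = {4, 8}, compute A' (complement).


Universal set U = {1, 2, 3, 4, 5, 6, 7, 8, 9, 10, 11, 12, 13, 14, 15, 16, 17, 18, 19, 20, 21, 22, 23, 24, 25, 26, 27, 28}
Set A = {4, 8}
A' = U \ A = elements in U but not in A
Checking each element of U:
1 (not in A, include), 2 (not in A, include), 3 (not in A, include), 4 (in A, exclude), 5 (not in A, include), 6 (not in A, include), 7 (not in A, include), 8 (in A, exclude), 9 (not in A, include), 10 (not in A, include), 11 (not in A, include), 12 (not in A, include), 13 (not in A, include), 14 (not in A, include), 15 (not in A, include), 16 (not in A, include), 17 (not in A, include), 18 (not in A, include), 19 (not in A, include), 20 (not in A, include), 21 (not in A, include), 22 (not in A, include), 23 (not in A, include), 24 (not in A, include), 25 (not in A, include), 26 (not in A, include), 27 (not in A, include), 28 (not in A, include)
A' = {1, 2, 3, 5, 6, 7, 9, 10, 11, 12, 13, 14, 15, 16, 17, 18, 19, 20, 21, 22, 23, 24, 25, 26, 27, 28}

{1, 2, 3, 5, 6, 7, 9, 10, 11, 12, 13, 14, 15, 16, 17, 18, 19, 20, 21, 22, 23, 24, 25, 26, 27, 28}


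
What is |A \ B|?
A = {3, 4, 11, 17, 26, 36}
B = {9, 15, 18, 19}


Set A = {3, 4, 11, 17, 26, 36}
Set B = {9, 15, 18, 19}
A \ B = {3, 4, 11, 17, 26, 36}
|A \ B| = 6

6


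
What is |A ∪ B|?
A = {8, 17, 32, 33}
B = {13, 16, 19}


Set A = {8, 17, 32, 33}, |A| = 4
Set B = {13, 16, 19}, |B| = 3
A ∩ B = {}, |A ∩ B| = 0
|A ∪ B| = |A| + |B| - |A ∩ B| = 4 + 3 - 0 = 7

7


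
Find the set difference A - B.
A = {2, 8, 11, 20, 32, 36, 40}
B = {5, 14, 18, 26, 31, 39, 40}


Set A = {2, 8, 11, 20, 32, 36, 40}
Set B = {5, 14, 18, 26, 31, 39, 40}
A \ B includes elements in A that are not in B.
Check each element of A:
2 (not in B, keep), 8 (not in B, keep), 11 (not in B, keep), 20 (not in B, keep), 32 (not in B, keep), 36 (not in B, keep), 40 (in B, remove)
A \ B = {2, 8, 11, 20, 32, 36}

{2, 8, 11, 20, 32, 36}


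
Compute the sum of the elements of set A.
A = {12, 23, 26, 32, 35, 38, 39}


Set A = {12, 23, 26, 32, 35, 38, 39}
Sum = 12 + 23 + 26 + 32 + 35 + 38 + 39 = 205

205


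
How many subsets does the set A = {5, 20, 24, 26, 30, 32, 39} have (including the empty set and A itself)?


Set A = {5, 20, 24, 26, 30, 32, 39}
|A| = 7
The power set P(A) contains all subsets of A.
|P(A)| = 2^|A| = 2^7 = 128

128


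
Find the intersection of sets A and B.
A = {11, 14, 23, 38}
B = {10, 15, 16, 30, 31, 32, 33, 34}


Set A = {11, 14, 23, 38}
Set B = {10, 15, 16, 30, 31, 32, 33, 34}
A ∩ B includes only elements in both sets.
Check each element of A against B:
11 ✗, 14 ✗, 23 ✗, 38 ✗
A ∩ B = {}

{}


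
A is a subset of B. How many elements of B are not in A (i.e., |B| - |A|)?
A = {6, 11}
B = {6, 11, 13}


Set A = {6, 11}, |A| = 2
Set B = {6, 11, 13}, |B| = 3
Since A ⊆ B: B \ A = {13}
|B| - |A| = 3 - 2 = 1

1


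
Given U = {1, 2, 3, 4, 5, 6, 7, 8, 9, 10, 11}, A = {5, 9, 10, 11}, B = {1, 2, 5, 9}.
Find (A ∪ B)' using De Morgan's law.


U = {1, 2, 3, 4, 5, 6, 7, 8, 9, 10, 11}
A = {5, 9, 10, 11}, B = {1, 2, 5, 9}
A ∪ B = {1, 2, 5, 9, 10, 11}
(A ∪ B)' = U \ (A ∪ B) = {3, 4, 6, 7, 8}
Verification via A' ∩ B': A' = {1, 2, 3, 4, 6, 7, 8}, B' = {3, 4, 6, 7, 8, 10, 11}
A' ∩ B' = {3, 4, 6, 7, 8} ✓

{3, 4, 6, 7, 8}


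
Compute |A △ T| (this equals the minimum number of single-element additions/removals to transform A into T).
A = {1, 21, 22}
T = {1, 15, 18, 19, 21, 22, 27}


Set A = {1, 21, 22}
Set T = {1, 15, 18, 19, 21, 22, 27}
Elements to remove from A (in A, not in T): {} → 0 removals
Elements to add to A (in T, not in A): {15, 18, 19, 27} → 4 additions
Total edits = 0 + 4 = 4

4


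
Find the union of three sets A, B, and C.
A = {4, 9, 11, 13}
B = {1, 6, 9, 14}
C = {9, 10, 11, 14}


Set A = {4, 9, 11, 13}
Set B = {1, 6, 9, 14}
Set C = {9, 10, 11, 14}
First, A ∪ B = {1, 4, 6, 9, 11, 13, 14}
Then, (A ∪ B) ∪ C = {1, 4, 6, 9, 10, 11, 13, 14}

{1, 4, 6, 9, 10, 11, 13, 14}


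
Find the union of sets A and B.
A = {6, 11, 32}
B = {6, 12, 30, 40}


Set A = {6, 11, 32}
Set B = {6, 12, 30, 40}
A ∪ B includes all elements in either set.
Elements from A: {6, 11, 32}
Elements from B not already included: {12, 30, 40}
A ∪ B = {6, 11, 12, 30, 32, 40}

{6, 11, 12, 30, 32, 40}


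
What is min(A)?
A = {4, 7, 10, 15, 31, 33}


Set A = {4, 7, 10, 15, 31, 33}
Elements in ascending order: 4, 7, 10, 15, 31, 33
The smallest element is 4.

4


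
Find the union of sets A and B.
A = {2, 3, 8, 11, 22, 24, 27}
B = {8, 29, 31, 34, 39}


Set A = {2, 3, 8, 11, 22, 24, 27}
Set B = {8, 29, 31, 34, 39}
A ∪ B includes all elements in either set.
Elements from A: {2, 3, 8, 11, 22, 24, 27}
Elements from B not already included: {29, 31, 34, 39}
A ∪ B = {2, 3, 8, 11, 22, 24, 27, 29, 31, 34, 39}

{2, 3, 8, 11, 22, 24, 27, 29, 31, 34, 39}


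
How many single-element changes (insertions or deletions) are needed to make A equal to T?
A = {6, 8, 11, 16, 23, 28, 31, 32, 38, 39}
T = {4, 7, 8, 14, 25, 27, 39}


Set A = {6, 8, 11, 16, 23, 28, 31, 32, 38, 39}
Set T = {4, 7, 8, 14, 25, 27, 39}
Elements to remove from A (in A, not in T): {6, 11, 16, 23, 28, 31, 32, 38} → 8 removals
Elements to add to A (in T, not in A): {4, 7, 14, 25, 27} → 5 additions
Total edits = 8 + 5 = 13

13


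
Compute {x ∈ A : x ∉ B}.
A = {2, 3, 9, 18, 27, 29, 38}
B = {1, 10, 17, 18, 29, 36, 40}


Set A = {2, 3, 9, 18, 27, 29, 38}
Set B = {1, 10, 17, 18, 29, 36, 40}
Check each element of A against B:
2 ∉ B (include), 3 ∉ B (include), 9 ∉ B (include), 18 ∈ B, 27 ∉ B (include), 29 ∈ B, 38 ∉ B (include)
Elements of A not in B: {2, 3, 9, 27, 38}

{2, 3, 9, 27, 38}


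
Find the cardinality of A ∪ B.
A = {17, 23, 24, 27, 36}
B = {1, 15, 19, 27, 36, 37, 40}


Set A = {17, 23, 24, 27, 36}, |A| = 5
Set B = {1, 15, 19, 27, 36, 37, 40}, |B| = 7
A ∩ B = {27, 36}, |A ∩ B| = 2
|A ∪ B| = |A| + |B| - |A ∩ B| = 5 + 7 - 2 = 10

10


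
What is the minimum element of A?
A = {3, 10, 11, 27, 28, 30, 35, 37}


Set A = {3, 10, 11, 27, 28, 30, 35, 37}
Elements in ascending order: 3, 10, 11, 27, 28, 30, 35, 37
The smallest element is 3.

3


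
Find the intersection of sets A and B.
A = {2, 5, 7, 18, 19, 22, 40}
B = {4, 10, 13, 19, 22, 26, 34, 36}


Set A = {2, 5, 7, 18, 19, 22, 40}
Set B = {4, 10, 13, 19, 22, 26, 34, 36}
A ∩ B includes only elements in both sets.
Check each element of A against B:
2 ✗, 5 ✗, 7 ✗, 18 ✗, 19 ✓, 22 ✓, 40 ✗
A ∩ B = {19, 22}

{19, 22}


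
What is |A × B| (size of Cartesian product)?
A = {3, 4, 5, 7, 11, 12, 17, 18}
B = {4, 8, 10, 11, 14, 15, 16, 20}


Set A = {3, 4, 5, 7, 11, 12, 17, 18} has 8 elements.
Set B = {4, 8, 10, 11, 14, 15, 16, 20} has 8 elements.
|A × B| = |A| × |B| = 8 × 8 = 64

64


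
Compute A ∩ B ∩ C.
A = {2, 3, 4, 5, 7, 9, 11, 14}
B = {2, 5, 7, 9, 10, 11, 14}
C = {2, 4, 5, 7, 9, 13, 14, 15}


Set A = {2, 3, 4, 5, 7, 9, 11, 14}
Set B = {2, 5, 7, 9, 10, 11, 14}
Set C = {2, 4, 5, 7, 9, 13, 14, 15}
First, A ∩ B = {2, 5, 7, 9, 11, 14}
Then, (A ∩ B) ∩ C = {2, 5, 7, 9, 14}

{2, 5, 7, 9, 14}


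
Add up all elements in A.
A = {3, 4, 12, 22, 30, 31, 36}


Set A = {3, 4, 12, 22, 30, 31, 36}
Sum = 3 + 4 + 12 + 22 + 30 + 31 + 36 = 138

138


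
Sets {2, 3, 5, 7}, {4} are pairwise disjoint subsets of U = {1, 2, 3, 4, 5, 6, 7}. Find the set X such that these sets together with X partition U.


U = {1, 2, 3, 4, 5, 6, 7}
Shown blocks: {2, 3, 5, 7}, {4}
A partition's blocks are pairwise disjoint and cover U, so the missing block = U \ (union of shown blocks).
Union of shown blocks: {2, 3, 4, 5, 7}
Missing block = U \ (union) = {1, 6}

{1, 6}


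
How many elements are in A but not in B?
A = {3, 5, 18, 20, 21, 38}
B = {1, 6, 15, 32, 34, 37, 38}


Set A = {3, 5, 18, 20, 21, 38}
Set B = {1, 6, 15, 32, 34, 37, 38}
A \ B = {3, 5, 18, 20, 21}
|A \ B| = 5

5


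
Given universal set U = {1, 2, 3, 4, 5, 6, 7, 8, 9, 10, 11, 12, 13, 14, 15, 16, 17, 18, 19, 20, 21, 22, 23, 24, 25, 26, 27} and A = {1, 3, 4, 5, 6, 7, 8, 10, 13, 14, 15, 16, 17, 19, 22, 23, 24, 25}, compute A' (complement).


Universal set U = {1, 2, 3, 4, 5, 6, 7, 8, 9, 10, 11, 12, 13, 14, 15, 16, 17, 18, 19, 20, 21, 22, 23, 24, 25, 26, 27}
Set A = {1, 3, 4, 5, 6, 7, 8, 10, 13, 14, 15, 16, 17, 19, 22, 23, 24, 25}
A' = U \ A = elements in U but not in A
Checking each element of U:
1 (in A, exclude), 2 (not in A, include), 3 (in A, exclude), 4 (in A, exclude), 5 (in A, exclude), 6 (in A, exclude), 7 (in A, exclude), 8 (in A, exclude), 9 (not in A, include), 10 (in A, exclude), 11 (not in A, include), 12 (not in A, include), 13 (in A, exclude), 14 (in A, exclude), 15 (in A, exclude), 16 (in A, exclude), 17 (in A, exclude), 18 (not in A, include), 19 (in A, exclude), 20 (not in A, include), 21 (not in A, include), 22 (in A, exclude), 23 (in A, exclude), 24 (in A, exclude), 25 (in A, exclude), 26 (not in A, include), 27 (not in A, include)
A' = {2, 9, 11, 12, 18, 20, 21, 26, 27}

{2, 9, 11, 12, 18, 20, 21, 26, 27}


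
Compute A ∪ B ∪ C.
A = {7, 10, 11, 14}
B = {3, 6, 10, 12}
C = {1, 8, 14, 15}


Set A = {7, 10, 11, 14}
Set B = {3, 6, 10, 12}
Set C = {1, 8, 14, 15}
First, A ∪ B = {3, 6, 7, 10, 11, 12, 14}
Then, (A ∪ B) ∪ C = {1, 3, 6, 7, 8, 10, 11, 12, 14, 15}

{1, 3, 6, 7, 8, 10, 11, 12, 14, 15}


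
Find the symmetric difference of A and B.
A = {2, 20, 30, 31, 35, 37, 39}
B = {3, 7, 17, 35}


Set A = {2, 20, 30, 31, 35, 37, 39}
Set B = {3, 7, 17, 35}
A △ B = (A \ B) ∪ (B \ A)
Elements in A but not B: {2, 20, 30, 31, 37, 39}
Elements in B but not A: {3, 7, 17}
A △ B = {2, 3, 7, 17, 20, 30, 31, 37, 39}

{2, 3, 7, 17, 20, 30, 31, 37, 39}


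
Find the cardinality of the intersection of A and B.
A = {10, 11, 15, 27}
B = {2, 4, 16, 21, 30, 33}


Set A = {10, 11, 15, 27}
Set B = {2, 4, 16, 21, 30, 33}
A ∩ B = {}
|A ∩ B| = 0

0


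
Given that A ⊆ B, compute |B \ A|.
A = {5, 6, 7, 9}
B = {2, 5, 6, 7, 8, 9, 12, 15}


Set A = {5, 6, 7, 9}, |A| = 4
Set B = {2, 5, 6, 7, 8, 9, 12, 15}, |B| = 8
Since A ⊆ B: B \ A = {2, 8, 12, 15}
|B| - |A| = 8 - 4 = 4

4


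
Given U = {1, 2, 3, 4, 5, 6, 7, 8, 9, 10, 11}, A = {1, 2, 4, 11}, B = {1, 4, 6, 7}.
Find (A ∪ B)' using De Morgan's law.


U = {1, 2, 3, 4, 5, 6, 7, 8, 9, 10, 11}
A = {1, 2, 4, 11}, B = {1, 4, 6, 7}
A ∪ B = {1, 2, 4, 6, 7, 11}
(A ∪ B)' = U \ (A ∪ B) = {3, 5, 8, 9, 10}
Verification via A' ∩ B': A' = {3, 5, 6, 7, 8, 9, 10}, B' = {2, 3, 5, 8, 9, 10, 11}
A' ∩ B' = {3, 5, 8, 9, 10} ✓

{3, 5, 8, 9, 10}


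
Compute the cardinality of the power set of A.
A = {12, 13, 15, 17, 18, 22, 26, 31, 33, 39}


Set A = {12, 13, 15, 17, 18, 22, 26, 31, 33, 39}
|A| = 10
The power set P(A) contains all subsets of A.
|P(A)| = 2^|A| = 2^10 = 1024

1024


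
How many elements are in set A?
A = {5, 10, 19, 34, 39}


Set A = {5, 10, 19, 34, 39}
Listing elements: 5, 10, 19, 34, 39
Counting: 5 elements
|A| = 5

5


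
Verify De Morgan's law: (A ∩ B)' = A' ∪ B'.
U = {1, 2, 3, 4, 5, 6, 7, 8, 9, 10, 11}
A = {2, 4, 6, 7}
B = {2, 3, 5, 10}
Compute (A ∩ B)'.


U = {1, 2, 3, 4, 5, 6, 7, 8, 9, 10, 11}
A = {2, 4, 6, 7}, B = {2, 3, 5, 10}
A ∩ B = {2}
(A ∩ B)' = U \ (A ∩ B) = {1, 3, 4, 5, 6, 7, 8, 9, 10, 11}
Verification via A' ∪ B': A' = {1, 3, 5, 8, 9, 10, 11}, B' = {1, 4, 6, 7, 8, 9, 11}
A' ∪ B' = {1, 3, 4, 5, 6, 7, 8, 9, 10, 11} ✓

{1, 3, 4, 5, 6, 7, 8, 9, 10, 11}


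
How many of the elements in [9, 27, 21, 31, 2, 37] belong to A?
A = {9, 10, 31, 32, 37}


Set A = {9, 10, 31, 32, 37}
Candidates: [9, 27, 21, 31, 2, 37]
Check each candidate:
9 ∈ A, 27 ∉ A, 21 ∉ A, 31 ∈ A, 2 ∉ A, 37 ∈ A
Count of candidates in A: 3

3


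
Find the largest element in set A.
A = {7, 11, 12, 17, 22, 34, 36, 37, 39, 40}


Set A = {7, 11, 12, 17, 22, 34, 36, 37, 39, 40}
Elements in ascending order: 7, 11, 12, 17, 22, 34, 36, 37, 39, 40
The largest element is 40.

40


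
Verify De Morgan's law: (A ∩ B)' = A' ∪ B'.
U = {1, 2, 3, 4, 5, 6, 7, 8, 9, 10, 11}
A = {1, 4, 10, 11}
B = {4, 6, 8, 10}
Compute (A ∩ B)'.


U = {1, 2, 3, 4, 5, 6, 7, 8, 9, 10, 11}
A = {1, 4, 10, 11}, B = {4, 6, 8, 10}
A ∩ B = {4, 10}
(A ∩ B)' = U \ (A ∩ B) = {1, 2, 3, 5, 6, 7, 8, 9, 11}
Verification via A' ∪ B': A' = {2, 3, 5, 6, 7, 8, 9}, B' = {1, 2, 3, 5, 7, 9, 11}
A' ∪ B' = {1, 2, 3, 5, 6, 7, 8, 9, 11} ✓

{1, 2, 3, 5, 6, 7, 8, 9, 11}


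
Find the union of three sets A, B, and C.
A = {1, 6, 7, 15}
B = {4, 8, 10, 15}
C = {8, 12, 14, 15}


Set A = {1, 6, 7, 15}
Set B = {4, 8, 10, 15}
Set C = {8, 12, 14, 15}
First, A ∪ B = {1, 4, 6, 7, 8, 10, 15}
Then, (A ∪ B) ∪ C = {1, 4, 6, 7, 8, 10, 12, 14, 15}

{1, 4, 6, 7, 8, 10, 12, 14, 15}


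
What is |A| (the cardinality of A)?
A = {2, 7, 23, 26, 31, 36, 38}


Set A = {2, 7, 23, 26, 31, 36, 38}
Listing elements: 2, 7, 23, 26, 31, 36, 38
Counting: 7 elements
|A| = 7

7


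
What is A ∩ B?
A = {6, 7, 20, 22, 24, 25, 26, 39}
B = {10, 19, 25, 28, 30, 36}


Set A = {6, 7, 20, 22, 24, 25, 26, 39}
Set B = {10, 19, 25, 28, 30, 36}
A ∩ B includes only elements in both sets.
Check each element of A against B:
6 ✗, 7 ✗, 20 ✗, 22 ✗, 24 ✗, 25 ✓, 26 ✗, 39 ✗
A ∩ B = {25}

{25}


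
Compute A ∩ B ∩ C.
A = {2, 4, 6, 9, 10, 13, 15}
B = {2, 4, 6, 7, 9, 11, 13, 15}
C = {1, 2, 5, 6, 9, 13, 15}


Set A = {2, 4, 6, 9, 10, 13, 15}
Set B = {2, 4, 6, 7, 9, 11, 13, 15}
Set C = {1, 2, 5, 6, 9, 13, 15}
First, A ∩ B = {2, 4, 6, 9, 13, 15}
Then, (A ∩ B) ∩ C = {2, 6, 9, 13, 15}

{2, 6, 9, 13, 15}


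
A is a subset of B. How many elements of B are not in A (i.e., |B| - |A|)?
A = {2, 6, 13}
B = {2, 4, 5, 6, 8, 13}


Set A = {2, 6, 13}, |A| = 3
Set B = {2, 4, 5, 6, 8, 13}, |B| = 6
Since A ⊆ B: B \ A = {4, 5, 8}
|B| - |A| = 6 - 3 = 3

3


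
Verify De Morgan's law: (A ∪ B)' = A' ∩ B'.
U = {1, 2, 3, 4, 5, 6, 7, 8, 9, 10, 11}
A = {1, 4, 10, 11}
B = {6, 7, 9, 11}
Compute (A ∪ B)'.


U = {1, 2, 3, 4, 5, 6, 7, 8, 9, 10, 11}
A = {1, 4, 10, 11}, B = {6, 7, 9, 11}
A ∪ B = {1, 4, 6, 7, 9, 10, 11}
(A ∪ B)' = U \ (A ∪ B) = {2, 3, 5, 8}
Verification via A' ∩ B': A' = {2, 3, 5, 6, 7, 8, 9}, B' = {1, 2, 3, 4, 5, 8, 10}
A' ∩ B' = {2, 3, 5, 8} ✓

{2, 3, 5, 8}


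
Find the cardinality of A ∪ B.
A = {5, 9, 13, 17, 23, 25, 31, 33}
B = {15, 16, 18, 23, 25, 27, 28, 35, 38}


Set A = {5, 9, 13, 17, 23, 25, 31, 33}, |A| = 8
Set B = {15, 16, 18, 23, 25, 27, 28, 35, 38}, |B| = 9
A ∩ B = {23, 25}, |A ∩ B| = 2
|A ∪ B| = |A| + |B| - |A ∩ B| = 8 + 9 - 2 = 15

15


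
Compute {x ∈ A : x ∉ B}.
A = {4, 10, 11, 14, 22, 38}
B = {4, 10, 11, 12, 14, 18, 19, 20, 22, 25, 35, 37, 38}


Set A = {4, 10, 11, 14, 22, 38}
Set B = {4, 10, 11, 12, 14, 18, 19, 20, 22, 25, 35, 37, 38}
Check each element of A against B:
4 ∈ B, 10 ∈ B, 11 ∈ B, 14 ∈ B, 22 ∈ B, 38 ∈ B
Elements of A not in B: {}

{}


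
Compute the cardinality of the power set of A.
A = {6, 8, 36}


Set A = {6, 8, 36}
|A| = 3
The power set P(A) contains all subsets of A.
|P(A)| = 2^|A| = 2^3 = 8

8


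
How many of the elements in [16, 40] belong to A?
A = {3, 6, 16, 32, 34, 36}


Set A = {3, 6, 16, 32, 34, 36}
Candidates: [16, 40]
Check each candidate:
16 ∈ A, 40 ∉ A
Count of candidates in A: 1

1


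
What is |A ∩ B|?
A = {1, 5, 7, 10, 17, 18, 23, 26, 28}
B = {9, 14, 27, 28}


Set A = {1, 5, 7, 10, 17, 18, 23, 26, 28}
Set B = {9, 14, 27, 28}
A ∩ B = {28}
|A ∩ B| = 1

1


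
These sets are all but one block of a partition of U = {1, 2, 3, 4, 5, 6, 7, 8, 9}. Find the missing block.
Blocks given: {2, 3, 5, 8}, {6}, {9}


U = {1, 2, 3, 4, 5, 6, 7, 8, 9}
Shown blocks: {2, 3, 5, 8}, {6}, {9}
A partition's blocks are pairwise disjoint and cover U, so the missing block = U \ (union of shown blocks).
Union of shown blocks: {2, 3, 5, 6, 8, 9}
Missing block = U \ (union) = {1, 4, 7}

{1, 4, 7}


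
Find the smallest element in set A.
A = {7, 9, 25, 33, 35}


Set A = {7, 9, 25, 33, 35}
Elements in ascending order: 7, 9, 25, 33, 35
The smallest element is 7.

7


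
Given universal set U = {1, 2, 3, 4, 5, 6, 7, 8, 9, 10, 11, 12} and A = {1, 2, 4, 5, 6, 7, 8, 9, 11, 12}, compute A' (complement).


Universal set U = {1, 2, 3, 4, 5, 6, 7, 8, 9, 10, 11, 12}
Set A = {1, 2, 4, 5, 6, 7, 8, 9, 11, 12}
A' = U \ A = elements in U but not in A
Checking each element of U:
1 (in A, exclude), 2 (in A, exclude), 3 (not in A, include), 4 (in A, exclude), 5 (in A, exclude), 6 (in A, exclude), 7 (in A, exclude), 8 (in A, exclude), 9 (in A, exclude), 10 (not in A, include), 11 (in A, exclude), 12 (in A, exclude)
A' = {3, 10}

{3, 10}


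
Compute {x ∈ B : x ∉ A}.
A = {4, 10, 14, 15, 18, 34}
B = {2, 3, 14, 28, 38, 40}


Set A = {4, 10, 14, 15, 18, 34}
Set B = {2, 3, 14, 28, 38, 40}
Check each element of B against A:
2 ∉ A (include), 3 ∉ A (include), 14 ∈ A, 28 ∉ A (include), 38 ∉ A (include), 40 ∉ A (include)
Elements of B not in A: {2, 3, 28, 38, 40}

{2, 3, 28, 38, 40}


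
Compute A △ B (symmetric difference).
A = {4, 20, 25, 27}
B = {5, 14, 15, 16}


Set A = {4, 20, 25, 27}
Set B = {5, 14, 15, 16}
A △ B = (A \ B) ∪ (B \ A)
Elements in A but not B: {4, 20, 25, 27}
Elements in B but not A: {5, 14, 15, 16}
A △ B = {4, 5, 14, 15, 16, 20, 25, 27}

{4, 5, 14, 15, 16, 20, 25, 27}


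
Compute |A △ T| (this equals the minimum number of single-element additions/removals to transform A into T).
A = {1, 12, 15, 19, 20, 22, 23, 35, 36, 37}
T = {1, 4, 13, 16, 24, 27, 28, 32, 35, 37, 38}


Set A = {1, 12, 15, 19, 20, 22, 23, 35, 36, 37}
Set T = {1, 4, 13, 16, 24, 27, 28, 32, 35, 37, 38}
Elements to remove from A (in A, not in T): {12, 15, 19, 20, 22, 23, 36} → 7 removals
Elements to add to A (in T, not in A): {4, 13, 16, 24, 27, 28, 32, 38} → 8 additions
Total edits = 7 + 8 = 15

15


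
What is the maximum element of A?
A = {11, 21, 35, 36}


Set A = {11, 21, 35, 36}
Elements in ascending order: 11, 21, 35, 36
The largest element is 36.

36


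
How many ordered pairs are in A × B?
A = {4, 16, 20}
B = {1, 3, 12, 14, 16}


Set A = {4, 16, 20} has 3 elements.
Set B = {1, 3, 12, 14, 16} has 5 elements.
|A × B| = |A| × |B| = 3 × 5 = 15

15


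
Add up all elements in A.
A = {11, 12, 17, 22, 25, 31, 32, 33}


Set A = {11, 12, 17, 22, 25, 31, 32, 33}
Sum = 11 + 12 + 17 + 22 + 25 + 31 + 32 + 33 = 183

183


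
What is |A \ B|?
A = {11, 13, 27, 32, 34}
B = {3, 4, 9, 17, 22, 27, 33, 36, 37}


Set A = {11, 13, 27, 32, 34}
Set B = {3, 4, 9, 17, 22, 27, 33, 36, 37}
A \ B = {11, 13, 32, 34}
|A \ B| = 4

4


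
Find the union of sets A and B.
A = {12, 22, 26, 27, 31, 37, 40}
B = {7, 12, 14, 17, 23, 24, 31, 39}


Set A = {12, 22, 26, 27, 31, 37, 40}
Set B = {7, 12, 14, 17, 23, 24, 31, 39}
A ∪ B includes all elements in either set.
Elements from A: {12, 22, 26, 27, 31, 37, 40}
Elements from B not already included: {7, 14, 17, 23, 24, 39}
A ∪ B = {7, 12, 14, 17, 22, 23, 24, 26, 27, 31, 37, 39, 40}

{7, 12, 14, 17, 22, 23, 24, 26, 27, 31, 37, 39, 40}


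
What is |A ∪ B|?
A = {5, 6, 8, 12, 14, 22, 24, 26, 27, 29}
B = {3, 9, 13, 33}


Set A = {5, 6, 8, 12, 14, 22, 24, 26, 27, 29}, |A| = 10
Set B = {3, 9, 13, 33}, |B| = 4
A ∩ B = {}, |A ∩ B| = 0
|A ∪ B| = |A| + |B| - |A ∩ B| = 10 + 4 - 0 = 14

14


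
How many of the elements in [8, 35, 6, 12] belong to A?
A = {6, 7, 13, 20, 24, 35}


Set A = {6, 7, 13, 20, 24, 35}
Candidates: [8, 35, 6, 12]
Check each candidate:
8 ∉ A, 35 ∈ A, 6 ∈ A, 12 ∉ A
Count of candidates in A: 2

2


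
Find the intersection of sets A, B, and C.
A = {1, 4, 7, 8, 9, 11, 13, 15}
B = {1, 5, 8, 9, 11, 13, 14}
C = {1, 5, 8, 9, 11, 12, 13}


Set A = {1, 4, 7, 8, 9, 11, 13, 15}
Set B = {1, 5, 8, 9, 11, 13, 14}
Set C = {1, 5, 8, 9, 11, 12, 13}
First, A ∩ B = {1, 8, 9, 11, 13}
Then, (A ∩ B) ∩ C = {1, 8, 9, 11, 13}

{1, 8, 9, 11, 13}


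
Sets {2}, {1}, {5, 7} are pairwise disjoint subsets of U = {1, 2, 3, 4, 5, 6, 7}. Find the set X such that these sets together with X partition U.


U = {1, 2, 3, 4, 5, 6, 7}
Shown blocks: {2}, {1}, {5, 7}
A partition's blocks are pairwise disjoint and cover U, so the missing block = U \ (union of shown blocks).
Union of shown blocks: {1, 2, 5, 7}
Missing block = U \ (union) = {3, 4, 6}

{3, 4, 6}


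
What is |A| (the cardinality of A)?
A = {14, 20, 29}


Set A = {14, 20, 29}
Listing elements: 14, 20, 29
Counting: 3 elements
|A| = 3

3


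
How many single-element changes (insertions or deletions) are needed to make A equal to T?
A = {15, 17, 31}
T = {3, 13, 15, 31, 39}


Set A = {15, 17, 31}
Set T = {3, 13, 15, 31, 39}
Elements to remove from A (in A, not in T): {17} → 1 removals
Elements to add to A (in T, not in A): {3, 13, 39} → 3 additions
Total edits = 1 + 3 = 4

4


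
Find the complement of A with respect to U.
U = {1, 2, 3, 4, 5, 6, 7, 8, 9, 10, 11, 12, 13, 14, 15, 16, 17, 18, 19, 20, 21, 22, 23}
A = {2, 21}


Universal set U = {1, 2, 3, 4, 5, 6, 7, 8, 9, 10, 11, 12, 13, 14, 15, 16, 17, 18, 19, 20, 21, 22, 23}
Set A = {2, 21}
A' = U \ A = elements in U but not in A
Checking each element of U:
1 (not in A, include), 2 (in A, exclude), 3 (not in A, include), 4 (not in A, include), 5 (not in A, include), 6 (not in A, include), 7 (not in A, include), 8 (not in A, include), 9 (not in A, include), 10 (not in A, include), 11 (not in A, include), 12 (not in A, include), 13 (not in A, include), 14 (not in A, include), 15 (not in A, include), 16 (not in A, include), 17 (not in A, include), 18 (not in A, include), 19 (not in A, include), 20 (not in A, include), 21 (in A, exclude), 22 (not in A, include), 23 (not in A, include)
A' = {1, 3, 4, 5, 6, 7, 8, 9, 10, 11, 12, 13, 14, 15, 16, 17, 18, 19, 20, 22, 23}

{1, 3, 4, 5, 6, 7, 8, 9, 10, 11, 12, 13, 14, 15, 16, 17, 18, 19, 20, 22, 23}


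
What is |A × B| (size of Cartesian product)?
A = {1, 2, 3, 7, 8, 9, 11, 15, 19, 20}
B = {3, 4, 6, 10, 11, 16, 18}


Set A = {1, 2, 3, 7, 8, 9, 11, 15, 19, 20} has 10 elements.
Set B = {3, 4, 6, 10, 11, 16, 18} has 7 elements.
|A × B| = |A| × |B| = 10 × 7 = 70

70


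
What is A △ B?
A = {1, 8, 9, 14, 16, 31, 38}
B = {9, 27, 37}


Set A = {1, 8, 9, 14, 16, 31, 38}
Set B = {9, 27, 37}
A △ B = (A \ B) ∪ (B \ A)
Elements in A but not B: {1, 8, 14, 16, 31, 38}
Elements in B but not A: {27, 37}
A △ B = {1, 8, 14, 16, 27, 31, 37, 38}

{1, 8, 14, 16, 27, 31, 37, 38}


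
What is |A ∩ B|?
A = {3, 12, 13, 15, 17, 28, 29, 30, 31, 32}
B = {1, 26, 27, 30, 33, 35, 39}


Set A = {3, 12, 13, 15, 17, 28, 29, 30, 31, 32}
Set B = {1, 26, 27, 30, 33, 35, 39}
A ∩ B = {30}
|A ∩ B| = 1

1


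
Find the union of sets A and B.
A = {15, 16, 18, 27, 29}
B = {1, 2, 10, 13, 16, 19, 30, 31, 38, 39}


Set A = {15, 16, 18, 27, 29}
Set B = {1, 2, 10, 13, 16, 19, 30, 31, 38, 39}
A ∪ B includes all elements in either set.
Elements from A: {15, 16, 18, 27, 29}
Elements from B not already included: {1, 2, 10, 13, 19, 30, 31, 38, 39}
A ∪ B = {1, 2, 10, 13, 15, 16, 18, 19, 27, 29, 30, 31, 38, 39}

{1, 2, 10, 13, 15, 16, 18, 19, 27, 29, 30, 31, 38, 39}


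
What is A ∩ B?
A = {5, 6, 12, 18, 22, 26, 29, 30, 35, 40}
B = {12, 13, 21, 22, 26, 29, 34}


Set A = {5, 6, 12, 18, 22, 26, 29, 30, 35, 40}
Set B = {12, 13, 21, 22, 26, 29, 34}
A ∩ B includes only elements in both sets.
Check each element of A against B:
5 ✗, 6 ✗, 12 ✓, 18 ✗, 22 ✓, 26 ✓, 29 ✓, 30 ✗, 35 ✗, 40 ✗
A ∩ B = {12, 22, 26, 29}

{12, 22, 26, 29}


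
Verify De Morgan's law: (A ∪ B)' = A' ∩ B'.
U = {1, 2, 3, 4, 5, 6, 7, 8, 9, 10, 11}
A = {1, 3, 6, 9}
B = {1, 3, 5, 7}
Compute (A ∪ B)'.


U = {1, 2, 3, 4, 5, 6, 7, 8, 9, 10, 11}
A = {1, 3, 6, 9}, B = {1, 3, 5, 7}
A ∪ B = {1, 3, 5, 6, 7, 9}
(A ∪ B)' = U \ (A ∪ B) = {2, 4, 8, 10, 11}
Verification via A' ∩ B': A' = {2, 4, 5, 7, 8, 10, 11}, B' = {2, 4, 6, 8, 9, 10, 11}
A' ∩ B' = {2, 4, 8, 10, 11} ✓

{2, 4, 8, 10, 11}


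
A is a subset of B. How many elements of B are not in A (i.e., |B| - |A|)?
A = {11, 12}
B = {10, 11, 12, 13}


Set A = {11, 12}, |A| = 2
Set B = {10, 11, 12, 13}, |B| = 4
Since A ⊆ B: B \ A = {10, 13}
|B| - |A| = 4 - 2 = 2

2


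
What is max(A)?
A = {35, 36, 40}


Set A = {35, 36, 40}
Elements in ascending order: 35, 36, 40
The largest element is 40.

40


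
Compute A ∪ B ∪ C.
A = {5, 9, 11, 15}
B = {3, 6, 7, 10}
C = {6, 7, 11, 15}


Set A = {5, 9, 11, 15}
Set B = {3, 6, 7, 10}
Set C = {6, 7, 11, 15}
First, A ∪ B = {3, 5, 6, 7, 9, 10, 11, 15}
Then, (A ∪ B) ∪ C = {3, 5, 6, 7, 9, 10, 11, 15}

{3, 5, 6, 7, 9, 10, 11, 15}


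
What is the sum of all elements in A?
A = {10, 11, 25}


Set A = {10, 11, 25}
Sum = 10 + 11 + 25 = 46

46


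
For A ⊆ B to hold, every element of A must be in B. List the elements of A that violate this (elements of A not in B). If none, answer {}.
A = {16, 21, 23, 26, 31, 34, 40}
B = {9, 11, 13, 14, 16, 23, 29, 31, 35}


Set A = {16, 21, 23, 26, 31, 34, 40}
Set B = {9, 11, 13, 14, 16, 23, 29, 31, 35}
Check each element of A against B:
16 ∈ B, 21 ∉ B (include), 23 ∈ B, 26 ∉ B (include), 31 ∈ B, 34 ∉ B (include), 40 ∉ B (include)
Elements of A not in B: {21, 26, 34, 40}

{21, 26, 34, 40}


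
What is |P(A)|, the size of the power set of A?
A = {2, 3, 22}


Set A = {2, 3, 22}
|A| = 3
The power set P(A) contains all subsets of A.
|P(A)| = 2^|A| = 2^3 = 8

8


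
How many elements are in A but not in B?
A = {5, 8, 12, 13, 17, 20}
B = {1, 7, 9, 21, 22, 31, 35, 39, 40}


Set A = {5, 8, 12, 13, 17, 20}
Set B = {1, 7, 9, 21, 22, 31, 35, 39, 40}
A \ B = {5, 8, 12, 13, 17, 20}
|A \ B| = 6

6


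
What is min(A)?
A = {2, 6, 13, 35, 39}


Set A = {2, 6, 13, 35, 39}
Elements in ascending order: 2, 6, 13, 35, 39
The smallest element is 2.

2


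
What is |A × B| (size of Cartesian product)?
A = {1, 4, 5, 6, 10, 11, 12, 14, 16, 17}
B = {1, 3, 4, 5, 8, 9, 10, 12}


Set A = {1, 4, 5, 6, 10, 11, 12, 14, 16, 17} has 10 elements.
Set B = {1, 3, 4, 5, 8, 9, 10, 12} has 8 elements.
|A × B| = |A| × |B| = 10 × 8 = 80

80


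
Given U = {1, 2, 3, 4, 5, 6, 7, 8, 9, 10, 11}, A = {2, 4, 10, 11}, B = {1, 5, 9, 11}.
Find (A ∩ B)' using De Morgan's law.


U = {1, 2, 3, 4, 5, 6, 7, 8, 9, 10, 11}
A = {2, 4, 10, 11}, B = {1, 5, 9, 11}
A ∩ B = {11}
(A ∩ B)' = U \ (A ∩ B) = {1, 2, 3, 4, 5, 6, 7, 8, 9, 10}
Verification via A' ∪ B': A' = {1, 3, 5, 6, 7, 8, 9}, B' = {2, 3, 4, 6, 7, 8, 10}
A' ∪ B' = {1, 2, 3, 4, 5, 6, 7, 8, 9, 10} ✓

{1, 2, 3, 4, 5, 6, 7, 8, 9, 10}


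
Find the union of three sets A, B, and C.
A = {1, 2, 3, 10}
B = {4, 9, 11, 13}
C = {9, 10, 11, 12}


Set A = {1, 2, 3, 10}
Set B = {4, 9, 11, 13}
Set C = {9, 10, 11, 12}
First, A ∪ B = {1, 2, 3, 4, 9, 10, 11, 13}
Then, (A ∪ B) ∪ C = {1, 2, 3, 4, 9, 10, 11, 12, 13}

{1, 2, 3, 4, 9, 10, 11, 12, 13}


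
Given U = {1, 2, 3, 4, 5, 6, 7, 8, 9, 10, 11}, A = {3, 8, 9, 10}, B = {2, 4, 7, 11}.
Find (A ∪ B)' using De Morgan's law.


U = {1, 2, 3, 4, 5, 6, 7, 8, 9, 10, 11}
A = {3, 8, 9, 10}, B = {2, 4, 7, 11}
A ∪ B = {2, 3, 4, 7, 8, 9, 10, 11}
(A ∪ B)' = U \ (A ∪ B) = {1, 5, 6}
Verification via A' ∩ B': A' = {1, 2, 4, 5, 6, 7, 11}, B' = {1, 3, 5, 6, 8, 9, 10}
A' ∩ B' = {1, 5, 6} ✓

{1, 5, 6}


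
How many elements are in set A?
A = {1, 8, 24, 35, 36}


Set A = {1, 8, 24, 35, 36}
Listing elements: 1, 8, 24, 35, 36
Counting: 5 elements
|A| = 5

5


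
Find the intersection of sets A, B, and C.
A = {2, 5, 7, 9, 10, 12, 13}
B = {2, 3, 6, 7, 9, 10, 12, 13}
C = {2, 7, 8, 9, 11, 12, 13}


Set A = {2, 5, 7, 9, 10, 12, 13}
Set B = {2, 3, 6, 7, 9, 10, 12, 13}
Set C = {2, 7, 8, 9, 11, 12, 13}
First, A ∩ B = {2, 7, 9, 10, 12, 13}
Then, (A ∩ B) ∩ C = {2, 7, 9, 12, 13}

{2, 7, 9, 12, 13}


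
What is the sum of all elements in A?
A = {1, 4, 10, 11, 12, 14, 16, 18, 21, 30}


Set A = {1, 4, 10, 11, 12, 14, 16, 18, 21, 30}
Sum = 1 + 4 + 10 + 11 + 12 + 14 + 16 + 18 + 21 + 30 = 137

137


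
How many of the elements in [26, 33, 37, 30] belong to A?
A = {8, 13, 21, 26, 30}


Set A = {8, 13, 21, 26, 30}
Candidates: [26, 33, 37, 30]
Check each candidate:
26 ∈ A, 33 ∉ A, 37 ∉ A, 30 ∈ A
Count of candidates in A: 2

2


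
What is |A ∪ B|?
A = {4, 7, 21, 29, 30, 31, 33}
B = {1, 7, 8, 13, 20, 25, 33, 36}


Set A = {4, 7, 21, 29, 30, 31, 33}, |A| = 7
Set B = {1, 7, 8, 13, 20, 25, 33, 36}, |B| = 8
A ∩ B = {7, 33}, |A ∩ B| = 2
|A ∪ B| = |A| + |B| - |A ∩ B| = 7 + 8 - 2 = 13

13


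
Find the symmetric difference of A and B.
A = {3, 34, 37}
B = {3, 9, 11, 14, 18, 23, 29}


Set A = {3, 34, 37}
Set B = {3, 9, 11, 14, 18, 23, 29}
A △ B = (A \ B) ∪ (B \ A)
Elements in A but not B: {34, 37}
Elements in B but not A: {9, 11, 14, 18, 23, 29}
A △ B = {9, 11, 14, 18, 23, 29, 34, 37}

{9, 11, 14, 18, 23, 29, 34, 37}


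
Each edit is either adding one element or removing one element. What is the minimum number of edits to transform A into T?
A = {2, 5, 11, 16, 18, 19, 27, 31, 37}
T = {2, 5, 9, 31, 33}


Set A = {2, 5, 11, 16, 18, 19, 27, 31, 37}
Set T = {2, 5, 9, 31, 33}
Elements to remove from A (in A, not in T): {11, 16, 18, 19, 27, 37} → 6 removals
Elements to add to A (in T, not in A): {9, 33} → 2 additions
Total edits = 6 + 2 = 8

8


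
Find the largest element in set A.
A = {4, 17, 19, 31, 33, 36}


Set A = {4, 17, 19, 31, 33, 36}
Elements in ascending order: 4, 17, 19, 31, 33, 36
The largest element is 36.

36


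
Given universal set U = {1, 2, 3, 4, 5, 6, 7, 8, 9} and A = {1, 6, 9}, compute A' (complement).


Universal set U = {1, 2, 3, 4, 5, 6, 7, 8, 9}
Set A = {1, 6, 9}
A' = U \ A = elements in U but not in A
Checking each element of U:
1 (in A, exclude), 2 (not in A, include), 3 (not in A, include), 4 (not in A, include), 5 (not in A, include), 6 (in A, exclude), 7 (not in A, include), 8 (not in A, include), 9 (in A, exclude)
A' = {2, 3, 4, 5, 7, 8}

{2, 3, 4, 5, 7, 8}


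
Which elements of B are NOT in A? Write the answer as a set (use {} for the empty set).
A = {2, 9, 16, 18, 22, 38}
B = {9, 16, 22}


Set A = {2, 9, 16, 18, 22, 38}
Set B = {9, 16, 22}
Check each element of B against A:
9 ∈ A, 16 ∈ A, 22 ∈ A
Elements of B not in A: {}

{}


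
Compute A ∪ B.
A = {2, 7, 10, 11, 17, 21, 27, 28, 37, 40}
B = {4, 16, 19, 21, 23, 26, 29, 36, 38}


Set A = {2, 7, 10, 11, 17, 21, 27, 28, 37, 40}
Set B = {4, 16, 19, 21, 23, 26, 29, 36, 38}
A ∪ B includes all elements in either set.
Elements from A: {2, 7, 10, 11, 17, 21, 27, 28, 37, 40}
Elements from B not already included: {4, 16, 19, 23, 26, 29, 36, 38}
A ∪ B = {2, 4, 7, 10, 11, 16, 17, 19, 21, 23, 26, 27, 28, 29, 36, 37, 38, 40}

{2, 4, 7, 10, 11, 16, 17, 19, 21, 23, 26, 27, 28, 29, 36, 37, 38, 40}


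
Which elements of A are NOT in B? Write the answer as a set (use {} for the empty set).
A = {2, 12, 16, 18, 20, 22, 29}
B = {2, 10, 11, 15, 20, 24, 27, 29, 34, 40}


Set A = {2, 12, 16, 18, 20, 22, 29}
Set B = {2, 10, 11, 15, 20, 24, 27, 29, 34, 40}
Check each element of A against B:
2 ∈ B, 12 ∉ B (include), 16 ∉ B (include), 18 ∉ B (include), 20 ∈ B, 22 ∉ B (include), 29 ∈ B
Elements of A not in B: {12, 16, 18, 22}

{12, 16, 18, 22}


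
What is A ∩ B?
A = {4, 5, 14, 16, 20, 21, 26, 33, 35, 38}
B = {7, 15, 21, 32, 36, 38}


Set A = {4, 5, 14, 16, 20, 21, 26, 33, 35, 38}
Set B = {7, 15, 21, 32, 36, 38}
A ∩ B includes only elements in both sets.
Check each element of A against B:
4 ✗, 5 ✗, 14 ✗, 16 ✗, 20 ✗, 21 ✓, 26 ✗, 33 ✗, 35 ✗, 38 ✓
A ∩ B = {21, 38}

{21, 38}


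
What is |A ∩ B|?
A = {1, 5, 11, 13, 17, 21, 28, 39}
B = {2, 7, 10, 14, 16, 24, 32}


Set A = {1, 5, 11, 13, 17, 21, 28, 39}
Set B = {2, 7, 10, 14, 16, 24, 32}
A ∩ B = {}
|A ∩ B| = 0

0


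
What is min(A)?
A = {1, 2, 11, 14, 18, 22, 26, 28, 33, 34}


Set A = {1, 2, 11, 14, 18, 22, 26, 28, 33, 34}
Elements in ascending order: 1, 2, 11, 14, 18, 22, 26, 28, 33, 34
The smallest element is 1.

1


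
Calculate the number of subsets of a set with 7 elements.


The set has 7 elements.
The power set contains all possible subsets.
|P(A)| = 2^|A| = 2^7 = 128

128


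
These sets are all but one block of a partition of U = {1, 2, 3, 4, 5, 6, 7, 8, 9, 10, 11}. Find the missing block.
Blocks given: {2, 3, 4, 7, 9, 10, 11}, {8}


U = {1, 2, 3, 4, 5, 6, 7, 8, 9, 10, 11}
Shown blocks: {2, 3, 4, 7, 9, 10, 11}, {8}
A partition's blocks are pairwise disjoint and cover U, so the missing block = U \ (union of shown blocks).
Union of shown blocks: {2, 3, 4, 7, 8, 9, 10, 11}
Missing block = U \ (union) = {1, 5, 6}

{1, 5, 6}


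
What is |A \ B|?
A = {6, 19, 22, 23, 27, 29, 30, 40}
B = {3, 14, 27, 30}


Set A = {6, 19, 22, 23, 27, 29, 30, 40}
Set B = {3, 14, 27, 30}
A \ B = {6, 19, 22, 23, 29, 40}
|A \ B| = 6

6


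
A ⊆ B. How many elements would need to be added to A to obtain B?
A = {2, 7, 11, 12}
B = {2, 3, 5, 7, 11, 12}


Set A = {2, 7, 11, 12}, |A| = 4
Set B = {2, 3, 5, 7, 11, 12}, |B| = 6
Since A ⊆ B: B \ A = {3, 5}
|B| - |A| = 6 - 4 = 2

2


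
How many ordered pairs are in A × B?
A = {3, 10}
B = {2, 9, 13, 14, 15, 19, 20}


Set A = {3, 10} has 2 elements.
Set B = {2, 9, 13, 14, 15, 19, 20} has 7 elements.
|A × B| = |A| × |B| = 2 × 7 = 14

14


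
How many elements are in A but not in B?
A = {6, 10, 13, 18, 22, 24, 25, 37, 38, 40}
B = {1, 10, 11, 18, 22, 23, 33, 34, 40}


Set A = {6, 10, 13, 18, 22, 24, 25, 37, 38, 40}
Set B = {1, 10, 11, 18, 22, 23, 33, 34, 40}
A \ B = {6, 13, 24, 25, 37, 38}
|A \ B| = 6

6


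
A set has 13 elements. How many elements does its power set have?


The set has 13 elements.
The power set contains all possible subsets.
|P(A)| = 2^|A| = 2^13 = 8192

8192


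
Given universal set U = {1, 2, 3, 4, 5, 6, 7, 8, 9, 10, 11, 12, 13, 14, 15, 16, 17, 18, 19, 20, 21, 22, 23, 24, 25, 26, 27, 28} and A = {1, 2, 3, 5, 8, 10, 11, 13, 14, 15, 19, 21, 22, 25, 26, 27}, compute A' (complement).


Universal set U = {1, 2, 3, 4, 5, 6, 7, 8, 9, 10, 11, 12, 13, 14, 15, 16, 17, 18, 19, 20, 21, 22, 23, 24, 25, 26, 27, 28}
Set A = {1, 2, 3, 5, 8, 10, 11, 13, 14, 15, 19, 21, 22, 25, 26, 27}
A' = U \ A = elements in U but not in A
Checking each element of U:
1 (in A, exclude), 2 (in A, exclude), 3 (in A, exclude), 4 (not in A, include), 5 (in A, exclude), 6 (not in A, include), 7 (not in A, include), 8 (in A, exclude), 9 (not in A, include), 10 (in A, exclude), 11 (in A, exclude), 12 (not in A, include), 13 (in A, exclude), 14 (in A, exclude), 15 (in A, exclude), 16 (not in A, include), 17 (not in A, include), 18 (not in A, include), 19 (in A, exclude), 20 (not in A, include), 21 (in A, exclude), 22 (in A, exclude), 23 (not in A, include), 24 (not in A, include), 25 (in A, exclude), 26 (in A, exclude), 27 (in A, exclude), 28 (not in A, include)
A' = {4, 6, 7, 9, 12, 16, 17, 18, 20, 23, 24, 28}

{4, 6, 7, 9, 12, 16, 17, 18, 20, 23, 24, 28}
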